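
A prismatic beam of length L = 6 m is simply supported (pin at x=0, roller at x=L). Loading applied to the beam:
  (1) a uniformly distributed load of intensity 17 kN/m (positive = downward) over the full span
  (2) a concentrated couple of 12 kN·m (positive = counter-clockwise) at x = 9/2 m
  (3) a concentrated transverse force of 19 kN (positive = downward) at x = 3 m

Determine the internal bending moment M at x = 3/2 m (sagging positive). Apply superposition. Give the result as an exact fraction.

Load 1 — uniform load w=17 kN/m over full span:
  M_1 = wx(L-x)/2 = 17·(3/2)·(6-(3/2))/2 = 459/8 kN·m
Load 2 — applied couple M₀=12 kN·m at a=9/2 m (b=L-a=3/2):
  M_2 = M₀x/L  [x≤a] = 12·(3/2)/6 = 3 kN·m
Load 3 — point force P=19 kN at a=3 m (b=L-a=3):
  M_3 = Pbx/L  [x≤a] = 19·3·(3/2)/6 = 57/4 kN·m
Superposition: M = Σ M_i = 597/8 kN·m ≈ 74.625000 kN·m

M(3/2) = 597/8 kN·m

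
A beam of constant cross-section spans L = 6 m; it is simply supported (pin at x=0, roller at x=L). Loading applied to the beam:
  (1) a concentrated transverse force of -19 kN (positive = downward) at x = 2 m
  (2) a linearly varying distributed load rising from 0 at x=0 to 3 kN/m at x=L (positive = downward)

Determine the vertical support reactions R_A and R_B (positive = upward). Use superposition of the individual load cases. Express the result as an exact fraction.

R_A = -29/3 kN, R_B = -1/3 kN

Load 1 — point force P=-19 kN at a=2 m (b=L-a=4):
  R_A = Pb/L = (-19)·4/6 = -38/3 kN
  R_B = Pa/L = (-19)·2/6 = -19/3 kN
Load 2 — triangular load w₀=3 kN/m (0→w₀ over full span):
  R_A = w₀L/6 = 3·6/6 = 3 kN
  R_B = w₀L/3 = 3·6/3 = 6 kN
Superposition: R_A = -29/3 kN, R_B = -1/3 kN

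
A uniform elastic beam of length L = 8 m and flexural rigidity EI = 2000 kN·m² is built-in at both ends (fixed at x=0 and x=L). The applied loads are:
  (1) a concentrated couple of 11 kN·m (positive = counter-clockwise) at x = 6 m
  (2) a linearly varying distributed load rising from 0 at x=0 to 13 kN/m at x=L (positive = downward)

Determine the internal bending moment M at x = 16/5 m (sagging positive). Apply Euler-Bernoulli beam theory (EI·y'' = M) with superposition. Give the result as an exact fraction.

M(16/5) = 29649/2000 kN·m

Load 1 — applied couple M₀=11 kN·m at a=6 m (b=L-a=2):
  M_1 = R_Ax - M_A  [x≤a] with R_A=99/64, M_A=55/16 = (99/64)·(16/5) - (55/16) = 121/80 kN·m
Load 2 — triangular load w₀=13 kN/m (0→w₀ over full span):
  M_2 = 3w₀Lx/20 - w₀L²/30 - w₀x³/(6L) = 3·13·8·(16/5)/20 - 13·8²/30 - 13·(16/5)³/(6·8) = 1664/125 kN·m
Superposition: M = Σ M_i = 29649/2000 kN·m ≈ 14.824500 kN·m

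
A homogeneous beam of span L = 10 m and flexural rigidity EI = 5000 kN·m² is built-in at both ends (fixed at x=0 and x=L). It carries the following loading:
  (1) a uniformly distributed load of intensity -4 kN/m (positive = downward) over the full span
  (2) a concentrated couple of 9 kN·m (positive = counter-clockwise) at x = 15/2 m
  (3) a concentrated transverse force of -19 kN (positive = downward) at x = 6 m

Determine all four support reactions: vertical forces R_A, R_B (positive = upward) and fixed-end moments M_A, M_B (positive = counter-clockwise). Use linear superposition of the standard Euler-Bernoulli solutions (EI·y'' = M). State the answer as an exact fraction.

R_A = -51351/2000 kN, M_A = -58513/1200 kN·m, R_B = -66649/2000 kN, M_B = 70807/1200 kN·m

Load 1 — uniform load w=-4 kN/m over full span:
  R_A = wL/2 = (-4)·10/2 = -20 kN
  M_A = wL²/12 = (-4)·10²/12 = -100/3 kN·m
  R_B = wL/2 = (-4)·10/2 = -20 kN
  M_B = -wL²/12 = -(-4)·10²/12 = 100/3 kN·m
Load 2 — applied couple M₀=9 kN·m at a=15/2 m (b=L-a=5/2):
  R_A = 6M₀ab/L³ = 6·9·(15/2)·(5/2)/10³ = 81/80 kN
  M_A = M₀b(2a-b)/L² = 9·(5/2)·(2·(15/2)-(5/2))/10² = 45/16 kN·m
  R_B = -6M₀ab/L³ = -6·9·(15/2)·(5/2)/10³ = -81/80 kN
  M_B = M₀a(2b-a)/L² = 9·(15/2)·(2·(5/2)-(15/2))/10² = -27/16 kN·m
Load 3 — point force P=-19 kN at a=6 m (b=L-a=4):
  R_A = Pb²(3a+b)/L³ = (-19)·4²·(3·6+4)/10³ = -836/125 kN
  M_A = Pab²/L² = (-19)·6·4²/10² = -456/25 kN·m
  R_B = Pa²(a+3b)/L³ = (-19)·6²·(6+3·4)/10³ = -1539/125 kN
  M_B = -Pa²b/L² = -(-19)·6²·4/10² = 684/25 kN·m
Superposition: R_A = -51351/2000 kN, M_A = -58513/1200 kN·m, R_B = -66649/2000 kN, M_B = 70807/1200 kN·m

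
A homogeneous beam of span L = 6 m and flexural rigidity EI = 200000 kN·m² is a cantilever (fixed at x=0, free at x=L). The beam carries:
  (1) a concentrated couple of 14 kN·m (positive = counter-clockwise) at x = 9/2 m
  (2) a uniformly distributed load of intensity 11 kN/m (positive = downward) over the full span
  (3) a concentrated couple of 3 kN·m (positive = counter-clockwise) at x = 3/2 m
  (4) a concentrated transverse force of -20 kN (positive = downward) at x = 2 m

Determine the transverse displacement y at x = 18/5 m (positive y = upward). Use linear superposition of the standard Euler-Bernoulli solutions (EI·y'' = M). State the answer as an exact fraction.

y(18/5) = -9388921/3000000000 m

Load 1 — applied couple M₀=14 kN·m at a=9/2 m (b=L-a=3/2):
  y_1 = M₀x²/(2EI)  [x≤a] = 14·(18/5)²/(2·200000) = 567/1250000 m
Load 2 — uniform load w=11 kN/m over full span:
  y_2 = -wx²(x²-4Lx+6L²)/(24EI) = -11·(18/5)²·((18/5)²-4·6·(18/5)+6·6²)/(24·200000) = -264627/62500000 m
Load 3 — applied couple M₀=3 kN·m at a=3/2 m (b=L-a=9/2):
  y_3 = M₀a(2x-a)/(2EI)  [x>a] = 3·(3/2)·(2·(18/5)-(3/2))/(2·200000) = 513/8000000 m
Load 4 — point force P=-20 kN at a=2 m (b=L-a=4):
  y_4 = -Pa²(3x-a)/(6EI)  [x>a] = -(-20)·2²·(3·(18/5)-2)/(6·200000) = 11/18750 m
Superposition: y = Σ y_i = -9388921/3000000000 m ≈ -0.003130 m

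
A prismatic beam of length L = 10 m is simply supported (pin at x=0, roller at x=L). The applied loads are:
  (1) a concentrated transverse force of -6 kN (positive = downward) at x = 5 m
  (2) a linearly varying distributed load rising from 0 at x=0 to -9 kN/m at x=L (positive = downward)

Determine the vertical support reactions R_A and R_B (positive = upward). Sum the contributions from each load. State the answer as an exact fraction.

R_A = -18 kN, R_B = -33 kN

Load 1 — point force P=-6 kN at a=5 m (b=L-a=5):
  R_A = Pb/L = (-6)·5/10 = -3 kN
  R_B = Pa/L = (-6)·5/10 = -3 kN
Load 2 — triangular load w₀=-9 kN/m (0→w₀ over full span):
  R_A = w₀L/6 = (-9)·10/6 = -15 kN
  R_B = w₀L/3 = (-9)·10/3 = -30 kN
Superposition: R_A = -18 kN, R_B = -33 kN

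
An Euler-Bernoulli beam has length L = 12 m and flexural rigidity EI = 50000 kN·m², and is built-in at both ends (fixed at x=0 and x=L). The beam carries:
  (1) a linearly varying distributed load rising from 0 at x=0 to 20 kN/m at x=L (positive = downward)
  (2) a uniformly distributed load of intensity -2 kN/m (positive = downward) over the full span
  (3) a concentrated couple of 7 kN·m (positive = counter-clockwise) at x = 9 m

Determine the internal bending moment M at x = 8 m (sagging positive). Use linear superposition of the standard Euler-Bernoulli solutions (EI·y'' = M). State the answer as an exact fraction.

M(8) = 6457/144 kN·m

Load 1 — triangular load w₀=20 kN/m (0→w₀ over full span):
  M_1 = 3w₀Lx/20 - w₀L²/30 - w₀x³/(6L) = 3·20·12·8/20 - 20·12²/30 - 20·8³/(6·12) = 448/9 kN·m
Load 2 — uniform load w=-2 kN/m over full span:
  M_2 = wLx/2 - wL²/12 - wx²/2 = (-2)·12·8/2 - (-2)·12²/12 - (-2)·8²/2 = -8 kN·m
Load 3 — applied couple M₀=7 kN·m at a=9 m (b=L-a=3):
  M_3 = R_Ax - M_A  [x≤a] with R_A=21/32, M_A=35/16 = (21/32)·8 - (35/16) = 49/16 kN·m
Superposition: M = Σ M_i = 6457/144 kN·m ≈ 44.840278 kN·m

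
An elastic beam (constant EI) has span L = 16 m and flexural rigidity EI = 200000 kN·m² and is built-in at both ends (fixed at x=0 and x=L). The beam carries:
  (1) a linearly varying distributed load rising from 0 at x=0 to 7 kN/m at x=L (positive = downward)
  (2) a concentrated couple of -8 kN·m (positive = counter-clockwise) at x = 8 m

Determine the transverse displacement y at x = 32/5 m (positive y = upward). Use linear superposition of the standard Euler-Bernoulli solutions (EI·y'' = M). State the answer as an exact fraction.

y(32/5) = -127024/48828125 m

Load 1 — triangular load w₀=7 kN/m (0→w₀ over full span):
  y_1 = -w₀x²(L-x)²(x+2L)/(120LEI) = -7·(32/5)²·(16-(32/5))²·((32/5)+2·16)/(120·16·200000) = -129024/48828125 m
Load 2 — applied couple M₀=-8 kN·m at a=8 m (b=L-a=8):
  y_2 = (R_Ax³/6 - M_Ax²/2)/EI  [x≤a] with R_A=-3/4, M_A=-2 = ((-3/4)·(32/5)³/6 - (-2)·(32/5)²/2)/200000 = 16/390625 m
Superposition: y = Σ y_i = -127024/48828125 m ≈ -0.002601 m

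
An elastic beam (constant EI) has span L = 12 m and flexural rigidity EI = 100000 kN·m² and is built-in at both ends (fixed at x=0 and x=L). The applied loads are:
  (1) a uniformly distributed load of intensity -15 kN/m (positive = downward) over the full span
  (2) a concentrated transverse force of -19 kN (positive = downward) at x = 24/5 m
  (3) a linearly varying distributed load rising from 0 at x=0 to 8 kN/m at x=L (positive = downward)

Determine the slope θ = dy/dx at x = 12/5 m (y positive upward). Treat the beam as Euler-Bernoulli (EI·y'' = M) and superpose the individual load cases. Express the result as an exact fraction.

Load 1 — uniform load w=-15 kN/m over full span:
  θ_1 = -wx(L-x)(L-2x)/(12EI) = -(-15)·(12/5)·(12-(12/5))·(12-2·(12/5))/(12·100000) = 162/78125 rad
Load 2 — point force P=-19 kN at a=24/5 m (b=L-a=36/5):
  θ_2 = -Pb²x(2aL-(3a+b)x)/(2L³EI)  [x≤a] = -(-19)·(36/5)²·(12/5)·(2·(24/5)·12-(3·(24/5)+(36/5))·(12/5))/(2·12³·100000) = 16929/39062500 rad
Load 3 — triangular load w₀=8 kN/m (0→w₀ over full span):
  θ_3 = -w₀(2x(L-x)(L-2x)(x+2L)+x²(L-x)²)/(120LEI) = -8·(2·(12/5)·(12-(12/5))·(12-2·(12/5))·((12/5)+2·12)+(12/5)²·(12-(12/5))²)/(120·12·100000) = -1008/1953125 rad
Superposition: θ = Σ θ_i = 77769/39062500 rad ≈ 0.001991 rad

θ(12/5) = 77769/39062500 rad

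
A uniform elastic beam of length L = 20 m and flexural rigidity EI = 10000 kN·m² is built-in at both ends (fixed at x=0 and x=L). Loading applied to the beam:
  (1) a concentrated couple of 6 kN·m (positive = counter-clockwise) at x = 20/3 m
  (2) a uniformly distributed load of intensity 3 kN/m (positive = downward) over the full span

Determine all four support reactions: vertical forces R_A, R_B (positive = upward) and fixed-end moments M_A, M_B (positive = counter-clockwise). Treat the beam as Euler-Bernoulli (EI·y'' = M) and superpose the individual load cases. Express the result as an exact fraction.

R_A = 152/5 kN, M_A = 100 kN·m, R_B = 148/5 kN, M_B = -98 kN·m

Load 1 — applied couple M₀=6 kN·m at a=20/3 m (b=L-a=40/3):
  R_A = 6M₀ab/L³ = 6·6·(20/3)·(40/3)/20³ = 2/5 kN
  M_A = M₀b(2a-b)/L² = 6·(40/3)·(2·(20/3)-(40/3))/20² = 0 kN·m
  R_B = -6M₀ab/L³ = -6·6·(20/3)·(40/3)/20³ = -2/5 kN
  M_B = M₀a(2b-a)/L² = 6·(20/3)·(2·(40/3)-(20/3))/20² = 2 kN·m
Load 2 — uniform load w=3 kN/m over full span:
  R_A = wL/2 = 3·20/2 = 30 kN
  M_A = wL²/12 = 3·20²/12 = 100 kN·m
  R_B = wL/2 = 3·20/2 = 30 kN
  M_B = -wL²/12 = -3·20²/12 = -100 kN·m
Superposition: R_A = 152/5 kN, M_A = 100 kN·m, R_B = 148/5 kN, M_B = -98 kN·m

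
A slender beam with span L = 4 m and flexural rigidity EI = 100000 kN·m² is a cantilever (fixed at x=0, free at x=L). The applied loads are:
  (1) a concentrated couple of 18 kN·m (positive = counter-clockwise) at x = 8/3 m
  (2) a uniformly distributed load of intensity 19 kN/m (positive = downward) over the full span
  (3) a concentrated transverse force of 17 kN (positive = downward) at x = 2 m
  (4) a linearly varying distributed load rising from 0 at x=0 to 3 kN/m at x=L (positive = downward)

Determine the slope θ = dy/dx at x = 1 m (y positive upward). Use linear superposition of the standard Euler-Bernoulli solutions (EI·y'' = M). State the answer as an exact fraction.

θ(1) = -13219/9600000 rad

Load 1 — applied couple M₀=18 kN·m at a=8/3 m (b=L-a=4/3):
  θ_1 = M₀x/EI  [x≤a] = 18·1/100000 = 9/50000 rad
Load 2 — uniform load w=19 kN/m over full span:
  θ_2 = -wx(x²-3Lx+3L²)/(6EI) = -19·1·(1²-3·4·1+3·4²)/(6·100000) = -703/600000 rad
Load 3 — point force P=17 kN at a=2 m (b=L-a=2):
  θ_3 = -Px(2a-x)/(2EI)  [x≤a] = -17·1·(2·2-1)/(2·100000) = -51/200000 rad
Load 4 — triangular load w₀=3 kN/m (0→w₀ over full span):
  θ_4 = (w₀Lx²/4-w₀L²x/3-w₀x⁴/(24L))/EI = (3·4·1²/4-3·4²·1/3-3·1⁴/(24·4))/100000 = -417/3200000 rad
Superposition: θ = Σ θ_i = -13219/9600000 rad ≈ -0.001377 rad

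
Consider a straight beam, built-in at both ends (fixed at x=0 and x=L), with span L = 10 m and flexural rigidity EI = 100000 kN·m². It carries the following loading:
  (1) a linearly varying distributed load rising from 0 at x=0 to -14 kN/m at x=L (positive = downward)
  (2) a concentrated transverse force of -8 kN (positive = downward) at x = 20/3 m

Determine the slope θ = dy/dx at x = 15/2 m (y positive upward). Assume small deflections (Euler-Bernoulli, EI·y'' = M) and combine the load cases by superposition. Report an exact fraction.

θ(15/2) = -619/921600 rad

Load 1 — triangular load w₀=-14 kN/m (0→w₀ over full span):
  θ_1 = -w₀(2x(L-x)(L-2x)(x+2L)+x²(L-x)²)/(120LEI) = -(-14)·(2·(15/2)·(10-(15/2))·(10-2·(15/2))·((15/2)+2·10)+(15/2)²·(10-(15/2))²)/(120·10·100000) = -287/512000 rad
Load 2 — point force P=-8 kN at a=20/3 m (b=L-a=10/3):
  θ_2 = Pa²(L-x)(2bL-(3b+a)(L-x))/(2L³EI)  [x>a] = (-8)·(20/3)²·(10-(15/2))·(2·(10/3)·10-(3·(10/3)+(20/3))·(10-(15/2)))/(2·10³·100000) = -1/9000 rad
Superposition: θ = Σ θ_i = -619/921600 rad ≈ -0.000672 rad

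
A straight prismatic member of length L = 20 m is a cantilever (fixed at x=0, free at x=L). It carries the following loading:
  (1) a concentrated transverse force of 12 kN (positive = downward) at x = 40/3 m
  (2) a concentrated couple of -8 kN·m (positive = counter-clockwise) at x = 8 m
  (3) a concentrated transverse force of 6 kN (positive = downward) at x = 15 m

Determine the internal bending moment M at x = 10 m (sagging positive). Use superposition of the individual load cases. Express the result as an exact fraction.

Load 1 — point force P=12 kN at a=40/3 m (b=L-a=20/3):
  M_1 = -P(a-x)  [x≤a] = -12·((40/3)-10) = -40 kN·m
Load 2 — applied couple M₀=-8 kN·m at a=8 m (b=L-a=12):
  M_2 = 0  [x>a] = 0 kN·m
Load 3 — point force P=6 kN at a=15 m (b=L-a=5):
  M_3 = -P(a-x)  [x≤a] = -6·(15-10) = -30 kN·m
Superposition: M = Σ M_i = -70 kN·m ≈ -70.000000 kN·m

M(10) = -70 kN·m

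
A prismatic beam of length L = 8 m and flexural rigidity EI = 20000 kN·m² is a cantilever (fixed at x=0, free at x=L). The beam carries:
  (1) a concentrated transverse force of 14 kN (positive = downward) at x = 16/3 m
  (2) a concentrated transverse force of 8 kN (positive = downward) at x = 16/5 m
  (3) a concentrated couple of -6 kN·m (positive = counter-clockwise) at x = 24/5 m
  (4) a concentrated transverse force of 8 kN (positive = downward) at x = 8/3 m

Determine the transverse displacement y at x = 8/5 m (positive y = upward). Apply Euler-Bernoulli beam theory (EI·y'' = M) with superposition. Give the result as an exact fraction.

Load 1 — point force P=14 kN at a=16/3 m (b=L-a=8/3):
  y_1 = -Px²(3a-x)/(6EI)  [x≤a] = -14·(8/5)²·(3·(16/3)-(8/5))/(6·20000) = -336/78125 m
Load 2 — point force P=8 kN at a=16/5 m (b=L-a=24/5):
  y_2 = -Px²(3a-x)/(6EI)  [x≤a] = -8·(8/5)²·(3·(16/5)-(8/5))/(6·20000) = -64/46875 m
Load 3 — applied couple M₀=-6 kN·m at a=24/5 m (b=L-a=16/5):
  y_3 = M₀x²/(2EI)  [x≤a] = (-6)·(8/5)²/(2·20000) = -6/15625 m
Load 4 — point force P=8 kN at a=8/3 m (b=L-a=16/3):
  y_4 = -Px²(3a-x)/(6EI)  [x≤a] = -8·(8/5)²·(3·(8/3)-(8/5))/(6·20000) = -256/234375 m
Superposition: y = Σ y_i = -558/78125 m ≈ -0.007142 m

y(8/5) = -558/78125 m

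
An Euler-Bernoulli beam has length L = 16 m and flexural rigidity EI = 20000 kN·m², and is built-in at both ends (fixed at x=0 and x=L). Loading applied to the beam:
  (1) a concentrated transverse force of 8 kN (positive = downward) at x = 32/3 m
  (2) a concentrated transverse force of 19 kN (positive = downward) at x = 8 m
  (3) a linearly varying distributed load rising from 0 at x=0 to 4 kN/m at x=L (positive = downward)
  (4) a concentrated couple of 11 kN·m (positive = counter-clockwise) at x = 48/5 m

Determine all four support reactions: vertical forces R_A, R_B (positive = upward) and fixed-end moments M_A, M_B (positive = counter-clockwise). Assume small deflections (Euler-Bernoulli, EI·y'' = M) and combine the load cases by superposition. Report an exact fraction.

R_A = 59843/2700 kN, M_A = 57466/675 kN·m, R_B = 99457/2700 kN, M_B = -72119/675 kN·m

Load 1 — point force P=8 kN at a=32/3 m (b=L-a=16/3):
  R_A = Pb²(3a+b)/L³ = 8·(16/3)²·(3·(32/3)+(16/3))/16³ = 56/27 kN
  M_A = Pab²/L² = 8·(32/3)·(16/3)²/16² = 256/27 kN·m
  R_B = Pa²(a+3b)/L³ = 8·(32/3)²·((32/3)+3·(16/3))/16³ = 160/27 kN
  M_B = -Pa²b/L² = -8·(32/3)²·(16/3)/16² = -512/27 kN·m
Load 2 — point force P=19 kN at a=8 m (b=L-a=8):
  R_A = Pb²(3a+b)/L³ = 19·8²·(3·8+8)/16³ = 19/2 kN
  M_A = Pab²/L² = 19·8·8²/16² = 38 kN·m
  R_B = Pa²(a+3b)/L³ = 19·8²·(8+3·8)/16³ = 19/2 kN
  M_B = -Pa²b/L² = -19·8²·8/16² = -38 kN·m
Load 3 — triangular load w₀=4 kN/m (0→w₀ over full span):
  R_A = 3w₀L/20 = 3·4·16/20 = 48/5 kN
  M_A = w₀L²/30 = 4·16²/30 = 512/15 kN·m
  R_B = 7w₀L/20 = 7·4·16/20 = 112/5 kN
  M_B = -w₀L²/20 = -4·16²/20 = -256/5 kN·m
Load 4 — applied couple M₀=11 kN·m at a=48/5 m (b=L-a=32/5):
  R_A = 6M₀ab/L³ = 6·11·(48/5)·(32/5)/16³ = 99/100 kN
  M_A = M₀b(2a-b)/L² = 11·(32/5)·(2·(48/5)-(32/5))/16² = 88/25 kN·m
  R_B = -6M₀ab/L³ = -6·11·(48/5)·(32/5)/16³ = -99/100 kN
  M_B = M₀a(2b-a)/L² = 11·(48/5)·(2·(32/5)-(48/5))/16² = 33/25 kN·m
Superposition: R_A = 59843/2700 kN, M_A = 57466/675 kN·m, R_B = 99457/2700 kN, M_B = -72119/675 kN·m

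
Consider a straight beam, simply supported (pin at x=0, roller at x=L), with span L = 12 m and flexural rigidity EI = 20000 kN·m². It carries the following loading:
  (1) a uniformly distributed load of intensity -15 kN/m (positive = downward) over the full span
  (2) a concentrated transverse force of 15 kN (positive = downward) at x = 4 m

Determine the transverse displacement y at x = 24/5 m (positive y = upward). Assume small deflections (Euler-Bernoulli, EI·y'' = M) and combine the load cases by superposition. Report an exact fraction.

Load 1 — uniform load w=-15 kN/m over full span:
  y_1 = -wx(L³-2Lx²+x³)/(24EI) = -(-15)·(24/5)·(12³-2·12·(24/5)²+(24/5)³)/(24·20000) = 15066/78125 m
Load 2 — point force P=15 kN at a=4 m (b=L-a=8):
  y_2 = -Pa(L-x)(2Lx-a²-x²)/(6LEI)  [x>a] = -15·4·(12-(24/5))·(2·12·(24/5)-4²-(24/5)²)/(6·12·20000) = -357/15625 m
Superposition: y = Σ y_i = 13281/78125 m ≈ 0.169997 m

y(24/5) = 13281/78125 m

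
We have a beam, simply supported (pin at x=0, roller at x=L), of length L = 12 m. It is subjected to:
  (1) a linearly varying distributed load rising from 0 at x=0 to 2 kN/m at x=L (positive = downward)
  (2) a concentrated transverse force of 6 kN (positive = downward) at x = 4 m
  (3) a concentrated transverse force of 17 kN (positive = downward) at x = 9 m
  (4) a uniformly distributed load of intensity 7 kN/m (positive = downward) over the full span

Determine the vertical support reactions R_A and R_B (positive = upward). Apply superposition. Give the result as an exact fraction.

R_A = 217/4 kN, R_B = 259/4 kN

Load 1 — triangular load w₀=2 kN/m (0→w₀ over full span):
  R_A = w₀L/6 = 2·12/6 = 4 kN
  R_B = w₀L/3 = 2·12/3 = 8 kN
Load 2 — point force P=6 kN at a=4 m (b=L-a=8):
  R_A = Pb/L = 6·8/12 = 4 kN
  R_B = Pa/L = 6·4/12 = 2 kN
Load 3 — point force P=17 kN at a=9 m (b=L-a=3):
  R_A = Pb/L = 17·3/12 = 17/4 kN
  R_B = Pa/L = 17·9/12 = 51/4 kN
Load 4 — uniform load w=7 kN/m over full span:
  R_A = wL/2 = 7·12/2 = 42 kN
  R_B = wL/2 = 7·12/2 = 42 kN
Superposition: R_A = 217/4 kN, R_B = 259/4 kN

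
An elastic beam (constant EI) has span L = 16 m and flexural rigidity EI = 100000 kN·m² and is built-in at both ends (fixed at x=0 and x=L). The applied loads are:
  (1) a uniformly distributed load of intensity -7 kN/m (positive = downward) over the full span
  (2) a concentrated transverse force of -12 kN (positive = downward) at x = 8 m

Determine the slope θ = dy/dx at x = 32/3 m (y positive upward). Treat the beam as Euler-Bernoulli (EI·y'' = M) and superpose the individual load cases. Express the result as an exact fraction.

θ(32/3) = -556/253125 rad

Load 1 — uniform load w=-7 kN/m over full span:
  θ_1 = -wx(L-x)(L-2x)/(12EI) = -(-7)·(32/3)·(16-(32/3))·(16-2·(32/3))/(12·100000) = -448/253125 rad
Load 2 — point force P=-12 kN at a=8 m (b=L-a=8):
  θ_2 = Pa²(L-x)(2bL-(3b+a)(L-x))/(2L³EI)  [x>a] = (-12)·8²·(16-(32/3))·(2·8·16-(3·8+8)·(16-(32/3)))/(2·16³·100000) = -4/9375 rad
Superposition: θ = Σ θ_i = -556/253125 rad ≈ -0.002197 rad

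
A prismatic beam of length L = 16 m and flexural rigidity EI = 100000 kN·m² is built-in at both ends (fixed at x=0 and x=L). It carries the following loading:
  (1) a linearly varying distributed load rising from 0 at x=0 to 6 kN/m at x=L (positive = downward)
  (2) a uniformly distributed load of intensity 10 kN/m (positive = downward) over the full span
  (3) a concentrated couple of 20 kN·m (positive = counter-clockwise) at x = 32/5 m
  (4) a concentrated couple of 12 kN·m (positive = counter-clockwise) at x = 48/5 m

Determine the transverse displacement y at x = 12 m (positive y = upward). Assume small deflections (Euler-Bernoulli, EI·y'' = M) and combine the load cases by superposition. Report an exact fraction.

Load 1 — triangular load w₀=6 kN/m (0→w₀ over full span):
  y_1 = -w₀x²(L-x)²(x+2L)/(120LEI) = -6·12²·(16-12)²·(12+2·16)/(120·16·100000) = -99/31250 m
Load 2 — uniform load w=10 kN/m over full span:
  y_2 = -wx²(L-x)²/(24EI) = -10·12²·(16-12)²/(24·100000) = -6/625 m
Load 3 — applied couple M₀=20 kN·m at a=32/5 m (b=L-a=48/5):
  y_3 = (R_Ax³/6 - M_Ax²/2 - M₀(x-a)²/2)/EI  [x>a] with R_A=9/5, M_A=12/5 = ((9/5)·12³/6 - (12/5)·12²/2 - 20·(12-(32/5))²/2)/100000 = 1/3125 m
Load 4 — applied couple M₀=12 kN·m at a=48/5 m (b=L-a=32/5):
  y_4 = (R_Ax³/6 - M_Ax²/2 - M₀(x-a)²/2)/EI  [x>a] with R_A=27/25, M_A=96/25 = ((27/25)·12³/6 - (96/25)·12²/2 - 12·(12-(48/5))²/2)/100000 = 0 m
Superposition: y = Σ y_i = -389/31250 m ≈ -0.012448 m

y(12) = -389/31250 m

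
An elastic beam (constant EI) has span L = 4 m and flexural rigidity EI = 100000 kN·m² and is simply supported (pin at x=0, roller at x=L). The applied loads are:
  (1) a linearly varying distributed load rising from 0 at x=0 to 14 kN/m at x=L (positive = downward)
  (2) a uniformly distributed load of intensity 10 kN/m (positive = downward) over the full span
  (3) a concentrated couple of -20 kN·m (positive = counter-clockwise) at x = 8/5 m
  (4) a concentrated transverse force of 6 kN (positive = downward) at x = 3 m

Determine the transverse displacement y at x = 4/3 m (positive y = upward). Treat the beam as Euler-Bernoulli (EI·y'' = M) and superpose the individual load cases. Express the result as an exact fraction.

y(4/3) = -205729/364500000 m

Load 1 — triangular load w₀=14 kN/m (0→w₀ over full span):
  y_1 = -w₀x(7L⁴-10L²x²+3x⁴)/(360LEI) = -14·(4/3)·(7·4⁴-10·4²·(4/3)²+3·(4/3)⁴)/(360·4·100000) = -448/2278125 m
Load 2 — uniform load w=10 kN/m over full span:
  y_2 = -wx(L³-2Lx²+x³)/(24EI) = -10·(4/3)·(4³-2·4·(4/3)²+(4/3)³)/(24·100000) = -44/151875 m
Load 3 — applied couple M₀=-20 kN·m at a=8/5 m (b=L-a=12/5):
  y_3 = (M₀x³/(6L)+C₁x)/EI  [x≤a] with C₁=M₀(3b²-L²)/(6L)=-16/15 = ((-20)·(4/3)³/(6·4)+(-16/15)·(4/3))/100000 = -43/1265625 m
Load 4 — point force P=6 kN at a=3 m (b=L-a=1):
  y_4 = -Pbx(L²-b²-x²)/(6LEI)  [x≤a] = -6·1·(4/3)·(4²-1²-(4/3)²)/(6·4·100000) = -119/2700000 m
Superposition: y = Σ y_i = -205729/364500000 m ≈ -0.000564 m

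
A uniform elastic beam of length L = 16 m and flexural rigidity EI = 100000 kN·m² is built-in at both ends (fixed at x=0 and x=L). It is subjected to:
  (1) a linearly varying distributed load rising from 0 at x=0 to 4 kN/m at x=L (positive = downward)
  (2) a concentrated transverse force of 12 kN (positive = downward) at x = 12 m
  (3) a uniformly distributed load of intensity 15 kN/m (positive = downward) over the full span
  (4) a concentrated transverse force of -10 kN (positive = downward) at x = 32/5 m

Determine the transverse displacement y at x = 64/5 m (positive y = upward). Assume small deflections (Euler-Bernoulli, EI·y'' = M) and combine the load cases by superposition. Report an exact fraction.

y(64/5) = -1799836/146484375 m

Load 1 — triangular load w₀=4 kN/m (0→w₀ over full span):
  y_1 = -w₀x²(L-x)²(x+2L)/(120LEI) = -4·(64/5)²·(16-(64/5))²·((64/5)+2·16)/(120·16·100000) = -229376/146484375 m
Load 2 — point force P=12 kN at a=12 m (b=L-a=4):
  y_2 = -Pa²(L-x)²(3bL-(3b+a)(L-x))/(6L³EI)  [x>a] = -12·12²·(16-(64/5))²·(3·4·16-(3·4+12)·(16-(64/5)))/(6·16³·100000) = -324/390625 m
Load 3 — uniform load w=15 kN/m over full span:
  y_3 = -wx²(L-x)²/(24EI) = -15·(64/5)²·(16-(64/5))²/(24·100000) = -4096/390625 m
Load 4 — point force P=-10 kN at a=32/5 m (b=L-a=48/5):
  y_4 = -Pa²(L-x)²(3bL-(3b+a)(L-x))/(6L³EI)  [x>a] = -(-10)·(32/5)²·(16-(64/5))²·(3·(48/5)·16-(3·(48/5)+(32/5))·(16-(64/5)))/(6·16³·100000) = 17408/29296875 m
Superposition: y = Σ y_i = -1799836/146484375 m ≈ -0.012287 m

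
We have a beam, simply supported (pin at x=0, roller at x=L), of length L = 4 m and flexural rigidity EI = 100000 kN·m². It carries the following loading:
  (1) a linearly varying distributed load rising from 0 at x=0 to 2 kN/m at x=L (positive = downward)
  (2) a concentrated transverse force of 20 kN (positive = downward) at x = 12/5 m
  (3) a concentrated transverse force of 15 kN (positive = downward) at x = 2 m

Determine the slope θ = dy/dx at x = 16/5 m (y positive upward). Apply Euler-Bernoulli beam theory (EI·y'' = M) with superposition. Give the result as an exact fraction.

θ(16/5) = 176587/562500000 rad

Load 1 — triangular load w₀=2 kN/m (0→w₀ over full span):
  θ_1 = -w₀(7L⁴-30L²x²+15x⁴)/(360LEI) = -2·(7·4⁴-30·4²·(16/5)²+15·(16/5)⁴)/(360·4·100000) = 757/35156250 rad
Load 2 — point force P=20 kN at a=12/5 m (b=L-a=8/5):
  θ_2 = -Pa(2L²-6Lx+3x²+a²)/(6LEI)  [x>a] = -20·(12/5)·(2·4²-6·4·(16/5)+3·(16/5)²+(12/5)²)/(6·4·100000) = 13/78125 rad
Load 3 — point force P=15 kN at a=2 m (b=L-a=2):
  θ_3 = -Pa(2L²-6Lx+3x²+a²)/(6LEI)  [x>a] = -15·2·(2·4²-6·4·(16/5)+3·(16/5)²+2²)/(6·4·100000) = 63/500000 rad
Superposition: θ = Σ θ_i = 176587/562500000 rad ≈ 0.000314 rad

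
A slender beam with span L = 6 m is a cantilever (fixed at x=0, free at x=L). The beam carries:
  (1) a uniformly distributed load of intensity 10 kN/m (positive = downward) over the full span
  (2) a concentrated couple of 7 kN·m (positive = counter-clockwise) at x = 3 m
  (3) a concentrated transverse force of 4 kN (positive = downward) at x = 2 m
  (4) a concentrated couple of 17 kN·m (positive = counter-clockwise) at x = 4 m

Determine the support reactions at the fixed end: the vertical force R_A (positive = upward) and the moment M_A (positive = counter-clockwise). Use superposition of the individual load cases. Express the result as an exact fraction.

Load 1 — uniform load w=10 kN/m over full span:
  R_A = wL = 10·6 = 60 kN
  M_A = wL²/2 = 10·6²/2 = 180 kN·m
Load 2 — applied couple M₀=7 kN·m at a=3 m (b=L-a=3):
  R_A = 0 kN
  M_A = -M₀ = -7 kN·m
Load 3 — point force P=4 kN at a=2 m (b=L-a=4):
  R_A = P = 4 kN
  M_A = Pa = 4·2 = 8 kN·m
Load 4 — applied couple M₀=17 kN·m at a=4 m (b=L-a=2):
  R_A = 0 kN
  M_A = -M₀ = -17 kN·m
Superposition: R_A = 64 kN, M_A = 164 kN·m

R_A = 64 kN, M_A = 164 kN·m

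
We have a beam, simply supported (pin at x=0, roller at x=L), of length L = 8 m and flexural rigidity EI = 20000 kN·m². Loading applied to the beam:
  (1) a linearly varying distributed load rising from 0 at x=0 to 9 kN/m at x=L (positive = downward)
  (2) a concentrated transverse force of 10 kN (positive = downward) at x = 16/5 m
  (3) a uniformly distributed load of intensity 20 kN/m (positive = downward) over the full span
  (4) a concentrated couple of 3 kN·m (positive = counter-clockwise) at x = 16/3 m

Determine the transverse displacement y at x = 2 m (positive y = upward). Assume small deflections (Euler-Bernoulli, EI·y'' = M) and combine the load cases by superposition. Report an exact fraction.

y(2) = -75169/1500000 m

Load 1 — triangular load w₀=9 kN/m (0→w₀ over full span):
  y_1 = -w₀x(7L⁴-10L²x²+3x⁴)/(360LEI) = -9·2·(7·8⁴-10·8²·2²+3·2⁴)/(360·8·20000) = -327/40000 m
Load 2 — point force P=10 kN at a=16/5 m (b=L-a=24/5):
  y_2 = -Pbx(L²-b²-x²)/(6LEI)  [x≤a] = -10·(24/5)·2·(8²-(24/5)²-2²)/(6·8·20000) = -231/62500 m
Load 3 — uniform load w=20 kN/m over full span:
  y_3 = -wx(L³-2Lx²+x³)/(24EI) = -20·2·(8³-2·8·2²+2³)/(24·20000) = -19/500 m
Load 4 — applied couple M₀=3 kN·m at a=16/3 m (b=L-a=8/3):
  y_4 = (M₀x³/(6L)+C₁x)/EI  [x≤a] with C₁=M₀(3b²-L²)/(6L)=-8/3 = (3·2³/(6·8)+(-8/3)·2)/20000 = -29/120000 m
Superposition: y = Σ y_i = -75169/1500000 m ≈ -0.050113 m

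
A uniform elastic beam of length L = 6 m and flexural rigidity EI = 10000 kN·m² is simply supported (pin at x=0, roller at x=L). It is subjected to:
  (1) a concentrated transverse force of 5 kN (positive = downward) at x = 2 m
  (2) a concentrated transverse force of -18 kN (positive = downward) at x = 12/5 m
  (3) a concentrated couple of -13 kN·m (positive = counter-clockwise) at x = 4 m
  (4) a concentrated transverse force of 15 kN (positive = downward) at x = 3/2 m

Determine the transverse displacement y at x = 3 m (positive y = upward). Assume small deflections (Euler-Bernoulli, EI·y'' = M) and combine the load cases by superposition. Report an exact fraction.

y(3) = 325693/120000000 m

Load 1 — point force P=5 kN at a=2 m (b=L-a=4):
  y_1 = -Pa(L-x)(2Lx-a²-x²)/(6LEI)  [x>a] = -5·2·(6-3)·(2·6·3-2²-3²)/(6·6·10000) = -23/12000 m
Load 2 — point force P=-18 kN at a=12/5 m (b=L-a=18/5):
  y_2 = -Pa(L-x)(2Lx-a²-x²)/(6LEI)  [x>a] = -(-18)·(12/5)·(6-3)·(2·6·3-(12/5)²-3²)/(6·6·10000) = 4779/625000 m
Load 3 — applied couple M₀=-13 kN·m at a=4 m (b=L-a=2):
  y_3 = (M₀x³/(6L)+C₁x)/EI  [x≤a] with C₁=M₀(3b²-L²)/(6L)=26/3 = ((-13)·3³/(6·6)+(26/3)·3)/10000 = 13/8000 m
Load 4 — point force P=15 kN at a=3/2 m (b=L-a=9/2):
  y_4 = -Pa(L-x)(2Lx-a²-x²)/(6LEI)  [x>a] = -15·(3/2)·(6-3)·(2·6·3-(3/2)²-3²)/(6·6·10000) = -297/64000 m
Superposition: y = Σ y_i = 325693/120000000 m ≈ 0.002714 m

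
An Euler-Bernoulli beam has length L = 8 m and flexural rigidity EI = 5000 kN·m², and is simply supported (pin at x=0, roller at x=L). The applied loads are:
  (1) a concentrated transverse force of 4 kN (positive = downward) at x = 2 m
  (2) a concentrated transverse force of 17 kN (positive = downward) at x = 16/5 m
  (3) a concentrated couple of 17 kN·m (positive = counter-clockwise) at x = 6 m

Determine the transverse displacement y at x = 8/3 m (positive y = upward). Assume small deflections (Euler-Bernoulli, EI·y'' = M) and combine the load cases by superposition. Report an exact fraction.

y(8/3) = -377819/8437500 m

Load 1 — point force P=4 kN at a=2 m (b=L-a=6):
  y_1 = -Pa(L-x)(2Lx-a²-x²)/(6LEI)  [x>a] = -4·2·(8-(8/3))·(2·8·(8/3)-2²-(8/3)²)/(6·8·5000) = -284/50625 m
Load 2 — point force P=17 kN at a=16/5 m (b=L-a=24/5):
  y_2 = -Pbx(L²-b²-x²)/(6LEI)  [x≤a] = -17·(24/5)·(8/3)·(8²-(24/5)²-(8/3)²)/(6·8·5000) = -64736/2109375 m
Load 3 — applied couple M₀=17 kN·m at a=6 m (b=L-a=2):
  y_3 = (M₀x³/(6L)+C₁x)/EI  [x≤a] with C₁=M₀(3b²-L²)/(6L)=-221/12 = (17·(8/3)³/(6·8)+(-221/12)·(8/3))/5000 = -1717/202500 m
Superposition: y = Σ y_i = -377819/8437500 m ≈ -0.044779 m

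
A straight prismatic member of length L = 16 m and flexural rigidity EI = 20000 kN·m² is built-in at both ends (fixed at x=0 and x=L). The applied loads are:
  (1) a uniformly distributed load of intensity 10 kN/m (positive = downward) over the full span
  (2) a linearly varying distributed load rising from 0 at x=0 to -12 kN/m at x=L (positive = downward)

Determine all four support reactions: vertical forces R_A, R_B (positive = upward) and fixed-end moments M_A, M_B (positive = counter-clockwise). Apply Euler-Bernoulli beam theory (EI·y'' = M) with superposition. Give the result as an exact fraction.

R_A = 256/5 kN, M_A = 1664/15 kN·m, R_B = 64/5 kN, M_B = -896/15 kN·m

Load 1 — uniform load w=10 kN/m over full span:
  R_A = wL/2 = 10·16/2 = 80 kN
  M_A = wL²/12 = 10·16²/12 = 640/3 kN·m
  R_B = wL/2 = 10·16/2 = 80 kN
  M_B = -wL²/12 = -10·16²/12 = -640/3 kN·m
Load 2 — triangular load w₀=-12 kN/m (0→w₀ over full span):
  R_A = 3w₀L/20 = 3·(-12)·16/20 = -144/5 kN
  M_A = w₀L²/30 = (-12)·16²/30 = -512/5 kN·m
  R_B = 7w₀L/20 = 7·(-12)·16/20 = -336/5 kN
  M_B = -w₀L²/20 = -(-12)·16²/20 = 768/5 kN·m
Superposition: R_A = 256/5 kN, M_A = 1664/15 kN·m, R_B = 64/5 kN, M_B = -896/15 kN·m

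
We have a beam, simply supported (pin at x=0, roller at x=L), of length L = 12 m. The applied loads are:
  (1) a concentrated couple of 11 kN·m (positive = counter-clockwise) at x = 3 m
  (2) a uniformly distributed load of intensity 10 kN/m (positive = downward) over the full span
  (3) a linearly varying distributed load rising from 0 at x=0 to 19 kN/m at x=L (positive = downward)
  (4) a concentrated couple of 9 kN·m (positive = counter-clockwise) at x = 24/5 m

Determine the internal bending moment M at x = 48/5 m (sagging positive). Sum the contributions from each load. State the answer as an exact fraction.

M(48/5) = 30316/125 kN·m

Load 1 — applied couple M₀=11 kN·m at a=3 m (b=L-a=9):
  M_1 = M₀x/L - M₀  [x>a] = 11·(48/5)/12 - 11 = -11/5 kN·m
Load 2 — uniform load w=10 kN/m over full span:
  M_2 = wx(L-x)/2 = 10·(48/5)·(12-(48/5))/2 = 576/5 kN·m
Load 3 — triangular load w₀=19 kN/m (0→w₀ over full span):
  M_3 = w₀Lx/6 - w₀x³/(6L) = 19·12·(48/5)/6 - 19·(48/5)³/(6·12) = 16416/125 kN·m
Load 4 — applied couple M₀=9 kN·m at a=24/5 m (b=L-a=36/5):
  M_4 = M₀x/L - M₀  [x>a] = 9·(48/5)/12 - 9 = -9/5 kN·m
Superposition: M = Σ M_i = 30316/125 kN·m ≈ 242.528000 kN·m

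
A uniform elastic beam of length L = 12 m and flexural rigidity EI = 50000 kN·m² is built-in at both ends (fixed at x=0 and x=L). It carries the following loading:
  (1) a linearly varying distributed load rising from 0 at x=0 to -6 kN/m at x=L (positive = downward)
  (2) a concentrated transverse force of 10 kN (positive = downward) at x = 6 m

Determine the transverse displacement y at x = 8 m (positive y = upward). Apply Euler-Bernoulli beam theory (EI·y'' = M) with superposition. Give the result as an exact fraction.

Load 1 — triangular load w₀=-6 kN/m (0→w₀ over full span):
  y_1 = -w₀x²(L-x)²(x+2L)/(120LEI) = -(-6)·8²·(12-8)²·(8+2·12)/(120·12·50000) = 128/46875 m
Load 2 — point force P=10 kN at a=6 m (b=L-a=6):
  y_2 = -Pa²(L-x)²(3bL-(3b+a)(L-x))/(6L³EI)  [x>a] = -10·6²·(12-8)²·(3·6·12-(3·6+6)·(12-8))/(6·12³·50000) = -1/750 m
Superposition: y = Σ y_i = 131/93750 m ≈ 0.001397 m

y(8) = 131/93750 m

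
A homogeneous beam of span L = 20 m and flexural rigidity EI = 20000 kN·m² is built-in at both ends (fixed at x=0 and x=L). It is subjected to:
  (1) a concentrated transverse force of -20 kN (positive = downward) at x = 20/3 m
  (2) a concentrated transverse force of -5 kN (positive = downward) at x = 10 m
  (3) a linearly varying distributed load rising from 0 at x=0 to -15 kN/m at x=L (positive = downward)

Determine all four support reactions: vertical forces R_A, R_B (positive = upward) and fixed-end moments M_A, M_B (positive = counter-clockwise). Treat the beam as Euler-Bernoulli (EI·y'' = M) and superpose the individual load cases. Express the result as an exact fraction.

R_A = -3365/54 kN, M_A = -14675/54 kN·m, R_B = -6085/54 kN, M_B = 18475/54 kN·m

Load 1 — point force P=-20 kN at a=20/3 m (b=L-a=40/3):
  R_A = Pb²(3a+b)/L³ = (-20)·(40/3)²·(3·(20/3)+(40/3))/20³ = -400/27 kN
  M_A = Pab²/L² = (-20)·(20/3)·(40/3)²/20² = -1600/27 kN·m
  R_B = Pa²(a+3b)/L³ = (-20)·(20/3)²·((20/3)+3·(40/3))/20³ = -140/27 kN
  M_B = -Pa²b/L² = -(-20)·(20/3)²·(40/3)/20² = 800/27 kN·m
Load 2 — point force P=-5 kN at a=10 m (b=L-a=10):
  R_A = Pb²(3a+b)/L³ = (-5)·10²·(3·10+10)/20³ = -5/2 kN
  M_A = Pab²/L² = (-5)·10·10²/20² = -25/2 kN·m
  R_B = Pa²(a+3b)/L³ = (-5)·10²·(10+3·10)/20³ = -5/2 kN
  M_B = -Pa²b/L² = -(-5)·10²·10/20² = 25/2 kN·m
Load 3 — triangular load w₀=-15 kN/m (0→w₀ over full span):
  R_A = 3w₀L/20 = 3·(-15)·20/20 = -45 kN
  M_A = w₀L²/30 = (-15)·20²/30 = -200 kN·m
  R_B = 7w₀L/20 = 7·(-15)·20/20 = -105 kN
  M_B = -w₀L²/20 = -(-15)·20²/20 = 300 kN·m
Superposition: R_A = -3365/54 kN, M_A = -14675/54 kN·m, R_B = -6085/54 kN, M_B = 18475/54 kN·m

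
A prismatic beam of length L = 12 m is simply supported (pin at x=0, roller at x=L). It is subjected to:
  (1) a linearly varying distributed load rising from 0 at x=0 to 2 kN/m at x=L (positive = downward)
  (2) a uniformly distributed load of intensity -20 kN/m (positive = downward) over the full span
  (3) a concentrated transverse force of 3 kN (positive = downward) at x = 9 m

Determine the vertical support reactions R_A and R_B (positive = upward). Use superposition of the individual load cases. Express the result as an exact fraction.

R_A = -461/4 kN, R_B = -439/4 kN

Load 1 — triangular load w₀=2 kN/m (0→w₀ over full span):
  R_A = w₀L/6 = 2·12/6 = 4 kN
  R_B = w₀L/3 = 2·12/3 = 8 kN
Load 2 — uniform load w=-20 kN/m over full span:
  R_A = wL/2 = (-20)·12/2 = -120 kN
  R_B = wL/2 = (-20)·12/2 = -120 kN
Load 3 — point force P=3 kN at a=9 m (b=L-a=3):
  R_A = Pb/L = 3·3/12 = 3/4 kN
  R_B = Pa/L = 3·9/12 = 9/4 kN
Superposition: R_A = -461/4 kN, R_B = -439/4 kN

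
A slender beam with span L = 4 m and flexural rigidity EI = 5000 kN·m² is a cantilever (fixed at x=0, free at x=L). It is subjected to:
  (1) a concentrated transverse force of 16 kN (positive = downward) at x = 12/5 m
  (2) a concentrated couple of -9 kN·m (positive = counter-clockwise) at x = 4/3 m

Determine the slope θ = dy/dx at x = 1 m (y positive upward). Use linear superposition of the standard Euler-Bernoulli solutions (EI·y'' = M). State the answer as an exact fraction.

θ(1) = -197/25000 rad

Load 1 — point force P=16 kN at a=12/5 m (b=L-a=8/5):
  θ_1 = -Px(2a-x)/(2EI)  [x≤a] = -16·1·(2·(12/5)-1)/(2·5000) = -19/3125 rad
Load 2 — applied couple M₀=-9 kN·m at a=4/3 m (b=L-a=8/3):
  θ_2 = M₀x/EI  [x≤a] = (-9)·1/5000 = -9/5000 rad
Superposition: θ = Σ θ_i = -197/25000 rad ≈ -0.007880 rad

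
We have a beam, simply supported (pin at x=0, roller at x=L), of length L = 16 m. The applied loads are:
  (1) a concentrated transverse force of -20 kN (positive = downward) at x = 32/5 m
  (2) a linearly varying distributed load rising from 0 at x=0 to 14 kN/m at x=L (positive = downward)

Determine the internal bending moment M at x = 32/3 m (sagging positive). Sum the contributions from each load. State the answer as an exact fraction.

M(32/3) = 14464/81 kN·m

Load 1 — point force P=-20 kN at a=32/5 m (b=L-a=48/5):
  M_1 = Pa(L-x)/L  [x>a] = (-20)·(32/5)·(16-(32/3))/16 = -128/3 kN·m
Load 2 — triangular load w₀=14 kN/m (0→w₀ over full span):
  M_2 = w₀Lx/6 - w₀x³/(6L) = 14·16·(32/3)/6 - 14·(32/3)³/(6·16) = 17920/81 kN·m
Superposition: M = Σ M_i = 14464/81 kN·m ≈ 178.567901 kN·m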